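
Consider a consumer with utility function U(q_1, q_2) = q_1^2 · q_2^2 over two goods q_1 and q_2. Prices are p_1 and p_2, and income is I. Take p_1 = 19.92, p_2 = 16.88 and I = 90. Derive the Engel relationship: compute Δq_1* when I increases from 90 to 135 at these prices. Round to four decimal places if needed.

Tangency: MRS = q_2/q_1 = p_1/p_2.
So 2·p_2·q_2 = 2·p_1·q_1; combined with the budget, a share 0.5 of income goes to q_1.
Demand: q_1*(p_1,p_2,I) = 0.5·I/p_1 and q_2* = 0.5·I/p_2.
At p_1=19.92, p_2=16.88, I=90: q_1* = 0.5·90/19.92 = 2.259.
At I' = 135: q_1* = 3.3886. Change: 3.3886 − 2.259 = 1.1295.

Δq_1* = 1.1295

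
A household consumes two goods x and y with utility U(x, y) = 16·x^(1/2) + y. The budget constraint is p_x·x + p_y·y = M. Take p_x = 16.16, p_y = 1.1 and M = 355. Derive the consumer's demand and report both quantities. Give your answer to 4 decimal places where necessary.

Utility is quasi-linear in y; the FOC for x is 8/√x = p_x/p_y.
Thus x* = (8·p_y/p_x)² — independent of M — with the rest of income spent on y.
Plugging in: x* = (8·1.1/16.16)² = 0.2965, y* = 318.3708.

x* = 0.2965, y* = 318.3708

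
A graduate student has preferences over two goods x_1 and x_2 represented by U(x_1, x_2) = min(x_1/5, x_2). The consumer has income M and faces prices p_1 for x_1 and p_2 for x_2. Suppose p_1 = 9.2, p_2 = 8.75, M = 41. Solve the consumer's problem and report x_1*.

Leontief preferences: the optimum is at the kink where x_1/5 = x_2/1, i.e. x_2 = (1/5)·x_1.
Budget: p_1·x_1 + p_2·(1/5)·x_1 = M, so (5·p_1 + p_2)·x_1 = 5·M.
Demand: x_1*(p_1,p_2,M) = 5·M/(5·p_1 + p_2), x_2* = M/(5·p_1 + p_2).
Here 5·9.2 + 8.75 = 54.75, giving x_1* = 3.7443.

x_1* = 3.7443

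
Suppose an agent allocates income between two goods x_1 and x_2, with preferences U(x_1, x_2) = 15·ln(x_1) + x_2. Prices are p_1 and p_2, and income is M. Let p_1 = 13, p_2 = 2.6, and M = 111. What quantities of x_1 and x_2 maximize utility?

At the given prices: x_1* = 15·2.6/13 = 3, and x_2* = 27.6923.

x_1* = 3, x_2* = 27.6923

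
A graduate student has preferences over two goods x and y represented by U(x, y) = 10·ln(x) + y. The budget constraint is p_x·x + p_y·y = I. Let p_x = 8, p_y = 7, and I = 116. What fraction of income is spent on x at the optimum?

share on x = 0.6034

Set MRS = p_x/p_y: (10/x)/1 = p_x/p_y.
So x*(p_x,p_y) = 10·p_y/p_x, independent of income; and y* = (I − 10·p_y)/p_y.
At the given prices: x* = 10·7/8 = 8.75, and y* = 6.5714.
Expenditure on x: 8·8.75 = 70; share = 0.6034.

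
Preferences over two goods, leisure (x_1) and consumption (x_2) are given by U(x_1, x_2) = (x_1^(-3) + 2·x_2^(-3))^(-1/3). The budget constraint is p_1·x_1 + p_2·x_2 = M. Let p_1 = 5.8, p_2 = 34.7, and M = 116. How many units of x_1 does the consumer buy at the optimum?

x_1* = 3.6041

From the CES first-order condition, (1/2)·(x_2/x_1)^(4) = p_1/p_2.
Solve for the ratio: x_2/x_1 = [2·p_1/p_2]^(0.25).
Substitute x_2 = (x_2/x_1)·x_1 into the budget: x_1* = M/(p_1 + p_2·(x_2/x_1)).
Numerically x_2/x_1 = 0.760383, so x_1* = 116/(5.8 + 34.7·0.760383) = 3.6041.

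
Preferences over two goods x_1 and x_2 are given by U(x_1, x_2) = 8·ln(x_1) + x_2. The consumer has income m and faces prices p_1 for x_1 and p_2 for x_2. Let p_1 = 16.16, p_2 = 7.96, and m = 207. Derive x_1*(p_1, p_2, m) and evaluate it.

MU_x_1 = 8/x_1, MU_x_2 = 1. Tangency: 8/x_1 = p_1/p_2.
So x_1*(p_1,p_2) = 8·p_2/p_1, independent of income; and x_2* = (m − 8·p_2)/p_2.
At the given prices: x_1* = 8·7.96/16.16 = 3.9406.

x_1* = 3.9406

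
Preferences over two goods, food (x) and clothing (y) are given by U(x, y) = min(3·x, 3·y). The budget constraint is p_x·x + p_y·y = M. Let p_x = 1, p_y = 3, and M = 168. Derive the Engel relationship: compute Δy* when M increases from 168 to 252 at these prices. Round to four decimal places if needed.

Δy* = 21

Leontief preferences: the optimum is at the kink where x/3 = y/3, i.e. y = x.
Budget: p_x·x + p_y·x = M, so (3·p_x + 3·p_y)·x = 3·M.
Demand: x*(p_x,p_y,M) = 3·M/(3·p_x + 3·p_y), y* = 3·M/(3·p_x + 3·p_y).
Here 3·1 + 3·3 = 12, giving y* = 42.
At M' = 252: y* = 63. Change: 63 − 42 = 21.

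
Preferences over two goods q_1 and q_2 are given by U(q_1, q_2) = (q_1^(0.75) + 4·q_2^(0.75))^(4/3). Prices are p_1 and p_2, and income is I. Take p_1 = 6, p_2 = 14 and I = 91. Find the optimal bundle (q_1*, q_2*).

Numerically q_2/q_1 = 8.636401, so q_1* = 91/(6 + 14·8.636401) = 0.717 and q_2* = 8.636401·0.717 = 6.1927.

q_1* = 0.717, q_2* = 6.1927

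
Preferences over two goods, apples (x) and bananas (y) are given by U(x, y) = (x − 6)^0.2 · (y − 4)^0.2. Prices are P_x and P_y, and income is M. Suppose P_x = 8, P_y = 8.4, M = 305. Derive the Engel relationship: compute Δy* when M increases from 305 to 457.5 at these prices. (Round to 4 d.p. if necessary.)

Substituting into the budget: x* = 6 + 0.5·(M − 6·P_x − 4·P_y)/P_x, and y* = 4 + 0.5·(…)/P_y.
Discretionary income = 305 − 6·8 − 4·8.4 = 223.4; y* = 4 + 0.5·223.4/8.4 = 17.2976.
At M' = 457.5: y* = 26.375. Change: 26.375 − 17.2976 = 9.0774.

Δy* = 9.0774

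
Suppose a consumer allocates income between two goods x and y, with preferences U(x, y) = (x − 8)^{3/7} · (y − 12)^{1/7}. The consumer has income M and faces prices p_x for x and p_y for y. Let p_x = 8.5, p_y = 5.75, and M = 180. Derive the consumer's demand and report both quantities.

After buying the subsistence bundle (8, 12), a share 0.75 of the remaining income goes to x: x* = 8 + 0.75·(M − 8p_x − 12p_y)/p_x.
Discretionary income = 180 − 8·8.5 − 12·5.75 = 43; x* = 8 + 0.75·43/8.5 = 11.7941; y* = 12 + 0.25·43/5.75 = 13.8696.

x* = 11.7941, y* = 13.8696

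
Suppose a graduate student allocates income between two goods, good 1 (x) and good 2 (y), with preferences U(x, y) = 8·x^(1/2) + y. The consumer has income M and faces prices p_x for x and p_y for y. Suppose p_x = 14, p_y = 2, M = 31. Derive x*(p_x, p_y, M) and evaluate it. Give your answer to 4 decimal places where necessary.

x* = 0.3265

Set MRS = p_x/p_y: 4·x^(−1/2) = p_x/p_y.
Solve: √x = 4·p_y/p_x, so x*(p_x,p_y) = (4·p_y/p_x)², and y* = (M − p_x·x*)/p_y.
Plugging in: x* = (4·2/14)² = 0.3265.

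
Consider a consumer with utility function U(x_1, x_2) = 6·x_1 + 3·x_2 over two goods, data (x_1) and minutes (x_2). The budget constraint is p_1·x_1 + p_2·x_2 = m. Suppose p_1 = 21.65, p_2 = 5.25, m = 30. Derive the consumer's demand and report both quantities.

Perfect substitutes: compare marginal utility per dollar. 6/p_1 vs 3/p_2 → 0.2771 vs 0.5714.
x_2 gives more utility per dollar, so spend all income on x_2: x_2* = m/p_2, x_1* = 0.
Numerically: x_1* = 0, x_2* = 5.7143.

x_1* = 0, x_2* = 5.7143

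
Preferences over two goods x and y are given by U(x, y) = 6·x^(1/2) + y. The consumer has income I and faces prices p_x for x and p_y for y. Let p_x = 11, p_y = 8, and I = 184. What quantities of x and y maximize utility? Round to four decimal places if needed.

Utility is quasi-linear in y; the FOC for x is 3/√x = p_x/p_y.
Thus x* = (3·p_y/p_x)² — independent of I — with the rest of income spent on y.
Plugging in: x* = (3·8/11)² = 4.7603, y* = 16.4545.

x* = 4.7603, y* = 16.4545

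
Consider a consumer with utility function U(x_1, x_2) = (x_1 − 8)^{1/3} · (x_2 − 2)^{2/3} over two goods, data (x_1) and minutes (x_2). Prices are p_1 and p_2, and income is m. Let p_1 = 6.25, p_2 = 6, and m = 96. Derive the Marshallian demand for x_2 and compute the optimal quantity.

MRS = (1/2)·(x_2−2)/(x_1−8). Tangency with p_1/p_2 gives x_2−2 = 2·(p_1/p_2)·(x_1−8).
Substituting into the budget: x_1* = 8 + 1/3·(m − 8·p_1 − 2·p_2)/p_1, and x_2* = 2 + 2/3·(…)/p_2.
Discretionary income = 96 − 8·6.25 − 2·6 = 34; x_2* = 2 + 2/3·34/6 = 5.7778.

x_2* = 5.7778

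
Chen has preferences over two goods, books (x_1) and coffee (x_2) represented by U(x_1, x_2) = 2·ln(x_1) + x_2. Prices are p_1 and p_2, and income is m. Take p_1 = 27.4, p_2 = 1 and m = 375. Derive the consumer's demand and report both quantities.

MU_x_1 = 2/x_1, MU_x_2 = 1. Tangency: 2/x_1 = p_1/p_2.
So x_1*(p_1,p_2) = 2·p_2/p_1, independent of income; and x_2* = (m − 2·p_2)/p_2.
At the given prices: x_1* = 2·1/27.4 = 0.073, and x_2* = 373.

x_1* = 0.073, x_2* = 373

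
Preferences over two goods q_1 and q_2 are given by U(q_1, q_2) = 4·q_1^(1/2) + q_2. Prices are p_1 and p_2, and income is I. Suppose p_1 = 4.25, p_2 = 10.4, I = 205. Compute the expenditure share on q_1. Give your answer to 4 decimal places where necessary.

Thus q_1* = (2·p_2/p_1)² — independent of I — with the rest of income spent on q_2.
Plugging in: q_1* = (2·10.4/4.25)² = 23.9524, q_2* = 9.9233.
Expenditure on q_1: 4.25·23.9524 = 101.7976; share = 0.4966.

share on q_1 = 0.4966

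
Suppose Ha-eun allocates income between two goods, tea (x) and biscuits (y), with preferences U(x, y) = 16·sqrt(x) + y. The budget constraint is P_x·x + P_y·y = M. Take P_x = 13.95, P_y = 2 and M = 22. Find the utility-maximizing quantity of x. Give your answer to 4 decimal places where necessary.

Utility is quasi-linear in y; the FOC for x is 8/√x = P_x/P_y.
Solve: √x = 8·P_y/P_x, so x*(P_x,P_y) = (8·P_y/P_x)², and y* = (M − P_x·x*)/P_y.
Plugging in: x* = (8·2/13.95)² = 1.3155.

x* = 1.3155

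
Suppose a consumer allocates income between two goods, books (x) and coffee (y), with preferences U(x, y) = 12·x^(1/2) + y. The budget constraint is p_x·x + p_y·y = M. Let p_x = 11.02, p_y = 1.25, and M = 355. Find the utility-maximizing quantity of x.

x* = 0.4632

Set MRS = p_x/p_y: 6·x^(−1/2) = p_x/p_y.
Thus x* = (6·p_y/p_x)² — independent of M — with the rest of income spent on y.
Plugging in: x* = (6·1.25/11.02)² = 0.4632.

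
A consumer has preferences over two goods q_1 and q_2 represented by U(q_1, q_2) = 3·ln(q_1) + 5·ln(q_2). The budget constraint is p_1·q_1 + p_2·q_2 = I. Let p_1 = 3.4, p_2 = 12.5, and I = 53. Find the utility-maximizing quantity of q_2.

q_2* = 2.65

MU_q_1/MU_q_2 = (3·q_2)/(5·q_1); tangency sets this equal to p_1/p_2.
So 3·p_2·q_2 = 5·p_1·q_1; combined with the budget, a share 0.375 of income goes to q_1.
Demand: q_1*(p_1,p_2,I) = 0.375·I/p_1 and q_2* = 0.625·I/p_2.
At p_1=3.4, p_2=12.5, I=53: q_2* = 0.625·53/12.5 = 2.65.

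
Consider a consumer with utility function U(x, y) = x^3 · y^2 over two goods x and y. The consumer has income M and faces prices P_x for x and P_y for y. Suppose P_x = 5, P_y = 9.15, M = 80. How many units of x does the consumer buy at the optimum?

x* = 9.6

MU_x/MU_y = (3·y)/(2·x); tangency sets this equal to P_x/P_y.
Rearranging, P_y·y = (2/3)·P_x·x. Substituting into the budget gives P_x·x·(1 + (2/3)) = M.
Demand: x*(P_x,P_y,M) = 0.6·M/P_x and y* = 0.4·M/P_y.
At P_x=5, P_y=9.15, M=80: x* = 0.6·80/5 = 9.6.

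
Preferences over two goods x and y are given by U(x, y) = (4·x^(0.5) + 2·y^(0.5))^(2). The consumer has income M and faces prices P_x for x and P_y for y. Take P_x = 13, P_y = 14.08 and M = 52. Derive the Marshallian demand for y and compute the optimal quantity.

MU_x ∝ 4·x^(-0.5), MU_y ∝ 2·y^(-0.5), so MRS = 2·(y/x)^(0.5) = P_x/P_y.
Hence y/x = ((1/2)·P_x/P_y)^(1/(0.5)), i.e. raised to the 2 power.
Substitute y = (y/x)·x into the budget: x* = M/(P_x + P_y·(y/x)).
Numerically y/x = 0.213119, so x* = 52/(13 + 14.08·0.213119) = 3.2499 and y* = 0.213119·3.2499 = 0.6926.

y* = 0.6926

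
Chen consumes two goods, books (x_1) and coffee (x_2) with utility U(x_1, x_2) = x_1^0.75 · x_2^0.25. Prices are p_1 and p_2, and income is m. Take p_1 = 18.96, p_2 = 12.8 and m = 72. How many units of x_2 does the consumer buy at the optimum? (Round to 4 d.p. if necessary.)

x_2* = 1.4062

Tangency: MRS = 3·x_2/x_1 = p_1/p_2.
So 0.75·p_2·x_2 = 0.25·p_1·x_1; combined with the budget, a share 0.75 of income goes to x_1.
Demand: x_1*(p_1,p_2,m) = 0.75·m/p_1 and x_2* = 0.25·m/p_2.
At p_1=18.96, p_2=12.8, m=72: x_2* = 0.25·72/12.8 = 1.4062.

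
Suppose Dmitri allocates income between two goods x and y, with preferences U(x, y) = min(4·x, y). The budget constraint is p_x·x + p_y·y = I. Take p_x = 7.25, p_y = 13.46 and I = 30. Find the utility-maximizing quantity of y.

y* = 1.9643

With perfect complements, no substitution: consume in ratio x:y = 1:4.
Budget: p_x·x + p_y·4·x = I, so (p_x + 4·p_y)·x = I.
Demand: x*(p_x,p_y,I) = I/(p_x + 4·p_y), y* = 4·I/(p_x + 4·p_y).
Here 7.25 + 4·13.46 = 61.09, giving y* = 1.9643.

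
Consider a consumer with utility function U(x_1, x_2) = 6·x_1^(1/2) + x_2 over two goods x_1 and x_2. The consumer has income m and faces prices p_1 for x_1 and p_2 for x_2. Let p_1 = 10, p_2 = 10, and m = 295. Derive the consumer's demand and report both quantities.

Set MRS = p_1/p_2: 3·x_1^(−1/2) = p_1/p_2.
Solve: √x_1 = 3·p_2/p_1, so x_1*(p_1,p_2) = (3·p_2/p_1)², and x_2* = (m − p_1·x_1*)/p_2.
Plugging in: x_1* = (3·10/10)² = 9, x_2* = 20.5.

x_1* = 9, x_2* = 20.5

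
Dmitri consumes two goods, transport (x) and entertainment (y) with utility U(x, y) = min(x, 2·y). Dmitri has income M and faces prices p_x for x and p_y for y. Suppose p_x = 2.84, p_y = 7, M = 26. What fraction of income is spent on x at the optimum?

With perfect complements, no substitution: consume in ratio x:y = 2:1.
Budget: p_x·x + p_y·(1/2)·x = M, so (2·p_x + p_y)·x = 2·M.
Demand: x*(p_x,p_y,M) = 2·M/(2·p_x + p_y), y* = M/(2·p_x + p_y).
Here 2·2.84 + 7 = 12.68, giving x* = 4.1009 and y* = 2.0505.
Expenditure on x: 2.84·4.1009 = 11.6467; share = 0.4479.

share on x = 0.4479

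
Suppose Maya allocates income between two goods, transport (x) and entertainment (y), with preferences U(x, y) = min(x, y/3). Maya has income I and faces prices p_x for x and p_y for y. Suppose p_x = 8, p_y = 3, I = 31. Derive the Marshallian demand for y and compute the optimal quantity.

y* = 5.4706

Leontief preferences: the optimum is at the kink where x/1 = y/3, i.e. y = 3·x.
Budget: p_x·x + p_y·3·x = I, so (p_x + 3·p_y)·x = I.
Demand: x*(p_x,p_y,I) = I/(p_x + 3·p_y), y* = 3·I/(p_x + 3·p_y).
Here 8 + 3·3 = 17, giving y* = 5.4706.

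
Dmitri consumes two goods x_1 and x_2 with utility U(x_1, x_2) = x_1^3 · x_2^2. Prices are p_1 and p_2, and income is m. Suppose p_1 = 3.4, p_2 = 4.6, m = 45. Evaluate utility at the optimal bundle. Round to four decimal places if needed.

At p_1=3.4, p_2=4.6, m=45: x_1* = 0.6·45/3.4 = 7.9412, x_2* = 3.913.
Utility at the optimum: U(7.9412, 3.913) = 7668.0315.

V = 7668.0315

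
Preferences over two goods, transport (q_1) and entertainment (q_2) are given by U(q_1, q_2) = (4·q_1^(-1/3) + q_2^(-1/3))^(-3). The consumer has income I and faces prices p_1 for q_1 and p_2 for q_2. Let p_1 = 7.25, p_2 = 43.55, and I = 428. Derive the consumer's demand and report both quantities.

MRS = MU_q_1/MU_q_2 = 4·(q_2/q_1)^(4/3). Set equal to p_1/p_2.
Hence q_2/q_1 = ((1/4)·p_1/p_2)^(1/(4/3)), i.e. raised to the 0.75 power.
With the ratio pinned down, the budget gives q_1* = I/(p_1 + p_2·(q_2/q_1)) and q_2* = (q_2/q_1)·q_1*.
Numerically q_2/q_1 = 0.092144, so q_1* = 428/(7.25 + 43.55·0.092144) = 38.001 and q_2* = 0.092144·38.001 = 3.5016.

q_1* = 38.001, q_2* = 3.5016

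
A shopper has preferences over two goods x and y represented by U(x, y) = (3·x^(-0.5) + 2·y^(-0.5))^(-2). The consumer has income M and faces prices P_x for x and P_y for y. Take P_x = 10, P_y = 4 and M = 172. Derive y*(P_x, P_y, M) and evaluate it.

MU_x ∝ 3·x^(-1.5), MU_y ∝ 2·y^(-1.5), so MRS = (3/2)·(y/x)^(1.5) = P_x/P_y.
Hence y/x = ((2/3)·P_x/P_y)^(1/(1.5)), i.e. raised to the 2/3 power.
Substitute y = (y/x)·x into the budget: x* = M/(P_x + P_y·(y/x)).
Numerically y/x = 1.405721, so x* = 172/(10 + 4·1.405721) = 11.0095 and y* = 1.405721·11.0095 = 15.4763.

y* = 15.4763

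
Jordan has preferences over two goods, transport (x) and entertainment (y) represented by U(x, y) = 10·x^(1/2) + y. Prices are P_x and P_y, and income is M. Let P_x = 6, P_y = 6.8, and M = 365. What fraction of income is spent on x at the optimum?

Set MRS = P_x/P_y: 5·x^(−1/2) = P_x/P_y.
Thus x* = (5·P_y/P_x)² — independent of M — with the rest of income spent on y.
Plugging in: x* = (5·6.8/6)² = 32.1111, y* = 25.3431.
Expenditure on x: 6·32.1111 = 192.6667; share = 0.5279.

share on x = 0.5279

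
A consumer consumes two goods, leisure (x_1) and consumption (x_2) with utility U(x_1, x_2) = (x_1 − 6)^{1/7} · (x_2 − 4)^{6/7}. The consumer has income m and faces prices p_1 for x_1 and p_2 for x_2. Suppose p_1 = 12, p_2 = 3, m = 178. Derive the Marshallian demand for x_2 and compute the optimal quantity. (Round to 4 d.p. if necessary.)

MRS = (1/6)·(x_2−4)/(x_1−6). Tangency with p_1/p_2 gives x_2−4 = 6·(p_1/p_2)·(x_1−6).
Substituting into the budget: x_1* = 6 + 1/7·(m − 6·p_1 − 4·p_2)/p_1, and x_2* = 4 + 6/7·(…)/p_2.
Discretionary income = 178 − 6·12 − 4·3 = 94; x_2* = 4 + 6/7·94/3 = 30.8571.

x_2* = 30.8571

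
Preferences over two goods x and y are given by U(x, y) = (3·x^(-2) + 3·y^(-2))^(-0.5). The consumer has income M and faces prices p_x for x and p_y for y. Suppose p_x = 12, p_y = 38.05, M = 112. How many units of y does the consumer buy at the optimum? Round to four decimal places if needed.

y* = 2.0115

MRS = MU_x/MU_y = (y/x)^(3). Set equal to p_x/p_y.
Hence y/x = (p_x/p_y)^(1/(3)), i.e. raised to the 1/3 power.
Substitute y = (y/x)·x into the budget: x* = M/(p_x + p_y·(y/x)).
Numerically y/x = 0.680679, so x* = 112/(12 + 38.05·0.680679) = 2.9552 and y* = 0.680679·2.9552 = 2.0115.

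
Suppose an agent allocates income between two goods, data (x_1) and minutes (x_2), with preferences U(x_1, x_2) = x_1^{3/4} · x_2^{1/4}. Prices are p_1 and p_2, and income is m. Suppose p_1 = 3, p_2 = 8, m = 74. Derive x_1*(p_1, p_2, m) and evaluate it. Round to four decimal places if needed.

Tangency: MRS = 3·x_2/x_1 = p_1/p_2.
Rearranging, p_2·x_2 = (1/3)·p_1·x_1. Substituting into the budget gives p_1·x_1·(1 + (1/3)) = m.
Demand: x_1*(p_1,p_2,m) = 0.75·m/p_1 and x_2* = 0.25·m/p_2.
At p_1=3, p_2=8, m=74: x_1* = 0.75·74/3 = 18.5.

x_1* = 18.5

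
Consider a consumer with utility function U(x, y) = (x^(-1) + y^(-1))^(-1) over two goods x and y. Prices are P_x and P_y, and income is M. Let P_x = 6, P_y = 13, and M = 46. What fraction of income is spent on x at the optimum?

With the ratio pinned down, the budget gives x* = M/(P_x + P_y·(y/x)) and y* = (y/x)·x*.
Numerically y/x = 0.679366, so x* = 46/(6 + 13·0.679366) = 3.1015 and y* = 0.679366·3.1015 = 2.107.
Expenditure on x: 6·3.1015 = 18.6087; share = 0.4045.

share on x = 0.4045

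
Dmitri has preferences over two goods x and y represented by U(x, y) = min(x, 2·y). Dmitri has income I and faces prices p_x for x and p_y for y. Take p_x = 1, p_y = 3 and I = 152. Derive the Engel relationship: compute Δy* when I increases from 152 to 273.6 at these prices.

Δy* = 24.32

Demand: x*(p_x,p_y,I) = 2·I/(2·p_x + p_y), y* = I/(2·p_x + p_y).
Here 2·1 + 3 = 5, giving y* = 30.4.
At I' = 273.6: y* = 54.72. Change: 54.72 − 30.4 = 24.32.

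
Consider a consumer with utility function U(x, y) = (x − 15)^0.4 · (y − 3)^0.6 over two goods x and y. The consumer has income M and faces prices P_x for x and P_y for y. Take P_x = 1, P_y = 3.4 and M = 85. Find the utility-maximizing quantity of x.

x* = 38.92

MRS = (2/3)·(y−3)/(x−15). Tangency with P_x/P_y gives y−3 = (3/2)·(P_x/P_y)·(x−15).
After buying the subsistence bundle (15, 3), a share 0.4 of the remaining income goes to x: x* = 15 + 0.4·(M − 15P_x − 3P_y)/P_x.
Discretionary income = 85 − 15·1 − 3·3.4 = 59.8; x* = 15 + 0.4·59.8/1 = 38.92.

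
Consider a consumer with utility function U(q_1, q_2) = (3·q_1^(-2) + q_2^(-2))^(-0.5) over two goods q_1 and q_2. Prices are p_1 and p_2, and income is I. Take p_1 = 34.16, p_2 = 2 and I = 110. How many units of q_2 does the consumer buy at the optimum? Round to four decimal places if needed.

MU_q_1 ∝ 3·q_1^(-3), MU_q_2 ∝ q_2^(-3), so MRS = 3·(q_2/q_1)^(3) = p_1/p_2.
Hence q_2/q_1 = ((1/3)·p_1/p_2)^(1/(3)), i.e. raised to the 1/3 power.
Substitute q_2 = (q_2/q_1)·q_1 into the budget: q_1* = I/(p_1 + p_2·(q_2/q_1)).
Numerically q_2/q_1 = 1.785619, so q_1* = 110/(34.16 + 2·1.785619) = 2.9154 and q_2* = 1.785619·2.9154 = 5.2057.

q_2* = 5.2057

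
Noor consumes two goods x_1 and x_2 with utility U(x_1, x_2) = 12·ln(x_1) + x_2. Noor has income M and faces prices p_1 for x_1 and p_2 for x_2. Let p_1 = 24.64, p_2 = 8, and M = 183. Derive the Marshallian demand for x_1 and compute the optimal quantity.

So x_1*(p_1,p_2) = 12·p_2/p_1, independent of income; and x_2* = (M − 12·p_2)/p_2.
At the given prices: x_1* = 12·8/24.64 = 3.8961.

x_1* = 3.8961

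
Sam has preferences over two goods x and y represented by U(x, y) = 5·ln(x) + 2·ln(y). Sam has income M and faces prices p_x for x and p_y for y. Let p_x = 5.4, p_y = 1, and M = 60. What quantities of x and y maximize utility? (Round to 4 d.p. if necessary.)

x* = 7.9365, y* = 17.1429

The MRS is (5/2)·y/x. Set MRS = p_x/p_y.
Rearranging, p_y·y = (2/5)·p_x·x. Substituting into the budget gives p_x·x·(1 + (2/5)) = M.
Demand: x*(p_x,p_y,M) = 5/7·M/p_x and y* = 2/7·M/p_y.
At p_x=5.4, p_y=1, M=60: x* = 5/7·60/5.4 = 7.9365, y* = 17.1429.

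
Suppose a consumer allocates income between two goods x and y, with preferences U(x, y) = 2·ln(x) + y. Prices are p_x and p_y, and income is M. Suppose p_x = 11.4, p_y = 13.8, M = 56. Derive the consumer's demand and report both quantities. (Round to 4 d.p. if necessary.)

Set MRS = p_x/p_y: (2/x)/1 = p_x/p_y.
So x*(p_x,p_y) = 2·p_y/p_x, independent of income; and y* = (M − 2·p_y)/p_y.
At the given prices: x* = 2·13.8/11.4 = 2.4211, and y* = 2.058.

x* = 2.4211, y* = 2.058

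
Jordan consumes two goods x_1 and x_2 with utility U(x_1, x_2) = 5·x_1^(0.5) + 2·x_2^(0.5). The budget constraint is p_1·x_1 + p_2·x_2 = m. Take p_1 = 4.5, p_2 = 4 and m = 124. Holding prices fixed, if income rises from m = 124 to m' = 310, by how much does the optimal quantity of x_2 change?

From the CES first-order condition, (5/2)·(x_2/x_1)^(0.5) = p_1/p_2.
Hence x_2/x_1 = ((2/5)·p_1/p_2)^(1/(0.5)), i.e. raised to the 2 power.
With the ratio pinned down, the budget gives x_1* = m/(p_1 + p_2·(x_2/x_1)) and x_2* = (x_2/x_1)·x_1*.
Numerically x_2/x_1 = 0.2025, so x_1* = 124/(4.5 + 4·0.2025) = 23.3522 and x_2* = 0.2025·23.3522 = 4.7288.
At m' = 310: x_2* = 11.822. Change: 11.822 − 4.7288 = 7.0932.

Δx_2* = 7.0932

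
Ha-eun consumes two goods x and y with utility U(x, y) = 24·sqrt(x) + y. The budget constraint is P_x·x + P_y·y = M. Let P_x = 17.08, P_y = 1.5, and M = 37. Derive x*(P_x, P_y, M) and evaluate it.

x* = 1.1106

MU_x = 12/√x, MU_y = 1. Tangency: 12/√x = P_x/P_y.
Solve: √x = 12·P_y/P_x, so x*(P_x,P_y) = (12·P_y/P_x)², and y* = (M − P_x·x*)/P_y.
Plugging in: x* = (12·1.5/17.08)² = 1.1106.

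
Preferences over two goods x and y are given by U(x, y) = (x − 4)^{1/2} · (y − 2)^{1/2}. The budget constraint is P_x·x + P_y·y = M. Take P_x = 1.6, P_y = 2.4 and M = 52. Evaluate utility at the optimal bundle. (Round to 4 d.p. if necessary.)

Substituting into the budget: x* = 4 + 0.5·(M − 4·P_x − 2·P_y)/P_x, and y* = 2 + 0.5·(…)/P_y.
Discretionary income = 52 − 4·1.6 − 2·2.4 = 40.8; x* = 4 + 0.5·40.8/1.6 = 16.75; y* = 2 + 0.5·40.8/2.4 = 10.5.
Utility at the optimum: U(16.75, 10.5) = 10.4103.

V = 10.4103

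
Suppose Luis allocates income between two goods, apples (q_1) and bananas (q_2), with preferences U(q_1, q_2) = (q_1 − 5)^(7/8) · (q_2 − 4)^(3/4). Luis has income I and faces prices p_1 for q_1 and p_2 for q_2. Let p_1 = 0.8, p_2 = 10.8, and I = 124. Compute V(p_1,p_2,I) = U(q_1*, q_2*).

V = 76.9762

Let q_1' = q_1−5, q_2' = q_2−4. MRS = (7/6)·q_2'/q_1' = p_1/p_2.
Substituting into the budget: q_1* = 5 + 7/13·(I − 5·p_1 − 4·p_2)/p_1, and q_2* = 4 + 6/13·(…)/p_2.
Discretionary income = 124 − 5·0.8 − 4·10.8 = 76.8; q_1* = 5 + 7/13·76.8/0.8 = 56.6923; q_2* = 4 + 6/13·76.8/10.8 = 7.2821.
Utility at the optimum: U(56.6923, 7.2821) = 76.9762.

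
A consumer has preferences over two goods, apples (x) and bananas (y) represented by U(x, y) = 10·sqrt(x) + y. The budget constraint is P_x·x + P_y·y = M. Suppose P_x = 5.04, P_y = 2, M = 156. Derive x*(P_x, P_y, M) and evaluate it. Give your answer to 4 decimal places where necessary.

MU_x = 5/√x, MU_y = 1. Tangency: 5/√x = P_x/P_y.
Solve: √x = 5·P_y/P_x, so x*(P_x,P_y) = (5·P_y/P_x)², and y* = (M − P_x·x*)/P_y.
Plugging in: x* = (5·2/5.04)² = 3.9368.

x* = 3.9368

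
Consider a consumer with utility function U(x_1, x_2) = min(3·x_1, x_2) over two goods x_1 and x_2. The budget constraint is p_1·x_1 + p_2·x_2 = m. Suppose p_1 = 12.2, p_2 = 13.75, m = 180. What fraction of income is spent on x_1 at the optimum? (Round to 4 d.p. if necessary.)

share on x_1 = 0.2283

With perfect complements, no substitution: consume in ratio x_1:x_2 = 1:3.
Budget: p_1·x_1 + p_2·3·x_1 = m, so (p_1 + 3·p_2)·x_1 = m.
Demand: x_1*(p_1,p_2,m) = m/(p_1 + 3·p_2), x_2* = 3·m/(p_1 + 3·p_2).
Here 12.2 + 3·13.75 = 53.45, giving x_1* = 3.3676 and x_2* = 10.1029.
Expenditure on x_1: 12.2·3.3676 = 41.0851; share = 0.2283.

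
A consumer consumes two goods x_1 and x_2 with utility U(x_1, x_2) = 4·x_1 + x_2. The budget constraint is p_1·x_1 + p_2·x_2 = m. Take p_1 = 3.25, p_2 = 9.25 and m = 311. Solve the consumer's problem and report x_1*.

x_1* = 95.6923

Linear utility — the consumer picks whichever good has higher MU/price: 4/3.25 = 1.2308 vs 1/9.25 = 0.1081.
x_1 gives more utility per dollar, so spend all income on x_1: x_1* = m/p_1, x_2* = 0.
Numerically: x_1* = 95.6923, x_2* = 0.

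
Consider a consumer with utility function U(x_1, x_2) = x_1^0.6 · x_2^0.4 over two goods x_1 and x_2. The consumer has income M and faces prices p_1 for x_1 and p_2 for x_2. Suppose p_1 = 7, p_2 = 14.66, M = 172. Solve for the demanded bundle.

Tangency: MRS = (3/2)·x_2/x_1 = p_1/p_2.
So 0.6·p_2·x_2 = 0.4·p_1·x_1; combined with the budget, a share 0.6 of income goes to x_1.
Demand: x_1*(p_1,p_2,M) = 0.6·M/p_1 and x_2* = 0.4·M/p_2.
At p_1=7, p_2=14.66, M=172: x_1* = 0.6·172/7 = 14.7429, x_2* = 4.693.

x_1* = 14.7429, x_2* = 4.693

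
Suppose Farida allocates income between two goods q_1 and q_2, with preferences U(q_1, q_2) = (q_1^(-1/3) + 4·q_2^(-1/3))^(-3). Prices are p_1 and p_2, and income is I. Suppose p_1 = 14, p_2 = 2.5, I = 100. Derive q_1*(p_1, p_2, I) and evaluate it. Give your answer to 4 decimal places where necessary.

q_1* = 2.5163

MRS = MU_q_1/MU_q_2 = (1/4)·(q_2/q_1)^(4/3). Set equal to p_1/p_2.
Solve for the ratio: q_2/q_1 = [4·p_1/p_2]^(0.75).
With the ratio pinned down, the budget gives q_1* = I/(p_1 + p_2·(q_2/q_1)) and q_2* = (q_2/q_1)·q_1*.
Numerically q_2/q_1 = 10.296414, so q_1* = 100/(14 + 2.5·10.296414) = 2.5163.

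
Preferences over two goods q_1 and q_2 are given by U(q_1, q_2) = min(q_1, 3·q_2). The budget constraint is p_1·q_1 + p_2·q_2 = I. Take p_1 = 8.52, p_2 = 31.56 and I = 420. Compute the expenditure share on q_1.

share on q_1 = 0.4475

With perfect complements, no substitution: consume in ratio q_1:q_2 = 3:1.
Budget: p_1·q_1 + p_2·(1/3)·q_1 = I, so (3·p_1 + p_2)·q_1 = 3·I.
Demand: q_1*(p_1,p_2,I) = 3·I/(3·p_1 + p_2), q_2* = I/(3·p_1 + p_2).
Here 3·8.52 + 31.56 = 57.12, giving q_1* = 22.0588 and q_2* = 7.3529.
Expenditure on q_1: 8.52·22.0588 = 187.9412; share = 0.4475.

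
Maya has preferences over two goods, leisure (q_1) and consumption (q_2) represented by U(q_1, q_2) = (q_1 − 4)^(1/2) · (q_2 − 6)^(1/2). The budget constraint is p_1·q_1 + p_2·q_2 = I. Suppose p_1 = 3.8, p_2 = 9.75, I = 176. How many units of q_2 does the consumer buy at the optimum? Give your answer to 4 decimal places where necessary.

q_2* = 11.2462

Let q_1' = q_1−4, q_2' = q_2−6. MRS = q_2'/q_1' = p_1/p_2.
Substituting into the budget: q_1* = 4 + 0.5·(I − 4·p_1 − 6·p_2)/p_1, and q_2* = 6 + 0.5·(…)/p_2.
Discretionary income = 176 − 4·3.8 − 6·9.75 = 102.3; q_2* = 6 + 0.5·102.3/9.75 = 11.2462.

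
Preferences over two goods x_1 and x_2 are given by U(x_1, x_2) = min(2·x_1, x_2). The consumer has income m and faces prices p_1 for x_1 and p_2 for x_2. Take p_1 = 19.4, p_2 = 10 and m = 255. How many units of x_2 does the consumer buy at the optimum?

Demand: x_1*(p_1,p_2,m) = m/(p_1 + 2·p_2), x_2* = 2·m/(p_1 + 2·p_2).
Here 19.4 + 2·10 = 39.4, giving x_2* = 12.9442.

x_2* = 12.9442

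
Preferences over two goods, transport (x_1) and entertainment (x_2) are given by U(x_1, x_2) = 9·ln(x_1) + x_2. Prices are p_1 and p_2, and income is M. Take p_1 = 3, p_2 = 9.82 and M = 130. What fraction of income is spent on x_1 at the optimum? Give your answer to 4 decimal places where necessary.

share on x_1 = 0.6798

MU_x_1 = 9/x_1, MU_x_2 = 1. Tangency: 9/x_1 = p_1/p_2.
So x_1*(p_1,p_2) = 9·p_2/p_1, independent of income; and x_2* = (M − 9·p_2)/p_2.
At the given prices: x_1* = 9·9.82/3 = 29.46, and x_2* = 4.2383.
Expenditure on x_1: 3·29.46 = 88.38; share = 0.6798.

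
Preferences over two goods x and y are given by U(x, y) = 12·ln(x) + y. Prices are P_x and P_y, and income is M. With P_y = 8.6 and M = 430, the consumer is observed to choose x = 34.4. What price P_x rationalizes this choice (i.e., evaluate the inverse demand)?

MU_x = 12/x, MU_y = 1. Tangency: 12/x = P_x/P_y.
So x*(P_x,P_y) = 12·P_y/P_x, independent of income; and y* = (M − 12·P_y)/P_y.
Set x* = 34.4 in the demand function and solve for P_x: P_x = 3.

P_x = 3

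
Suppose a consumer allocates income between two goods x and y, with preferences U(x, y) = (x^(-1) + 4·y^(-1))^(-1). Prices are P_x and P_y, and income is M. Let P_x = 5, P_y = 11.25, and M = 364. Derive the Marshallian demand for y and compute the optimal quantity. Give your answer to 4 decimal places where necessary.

From the CES first-order condition, (1/4)·(y/x)^(2) = P_x/P_y.
Solve for the ratio: y/x = [4·P_x/P_y]^(0.5).
Substitute y = (y/x)·x into the budget: x* = M/(P_x + P_y·(y/x)).
Numerically y/x = 1.333333, so x* = 364/(5 + 11.25·1.333333) = 18.2 and y* = 1.333333·18.2 = 24.2667.

y* = 24.2667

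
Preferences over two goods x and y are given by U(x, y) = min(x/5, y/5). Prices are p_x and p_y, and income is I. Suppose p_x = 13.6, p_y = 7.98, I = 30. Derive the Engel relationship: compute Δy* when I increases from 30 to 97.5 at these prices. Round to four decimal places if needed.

Δy* = 3.1279

Demand: x*(p_x,p_y,I) = 5·I/(5·p_x + 5·p_y), y* = 5·I/(5·p_x + 5·p_y).
Here 5·13.6 + 5·7.98 = 107.9, giving y* = 1.3902.
At I' = 97.5: y* = 4.5181. Change: 4.5181 − 1.3902 = 3.1279.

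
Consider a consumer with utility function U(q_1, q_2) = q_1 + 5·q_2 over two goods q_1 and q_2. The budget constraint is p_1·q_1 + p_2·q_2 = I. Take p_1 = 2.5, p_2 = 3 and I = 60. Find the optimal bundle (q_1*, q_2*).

Linear utility — the consumer picks whichever good has higher MU/price: 1/2.5 = 0.4 vs 5/3 = 1.6667.
q_2 gives more utility per dollar, so spend all income on q_2: q_2* = I/p_2, q_1* = 0.
Numerically: q_1* = 0, q_2* = 20.

q_1* = 0, q_2* = 20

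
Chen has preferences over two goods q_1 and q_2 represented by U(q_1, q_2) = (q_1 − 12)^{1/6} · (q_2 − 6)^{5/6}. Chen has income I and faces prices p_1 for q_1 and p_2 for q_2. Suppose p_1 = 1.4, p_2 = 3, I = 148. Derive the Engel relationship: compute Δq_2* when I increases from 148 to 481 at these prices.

MRS = (1/5)·(q_2−6)/(q_1−12). Tangency with p_1/p_2 gives q_2−6 = 5·(p_1/p_2)·(q_1−12).
After buying the subsistence bundle (12, 6), a share 1/6 of the remaining income goes to q_1: q_1* = 12 + 1/6·(I − 12p_1 − 6p_2)/p_1.
Discretionary income = 148 − 12·1.4 − 6·3 = 113.2; q_2* = 6 + 5/6·113.2/3 = 37.4444.
At I' = 481: q_2* = 129.9444. Change: 129.9444 − 37.4444 = 92.5.

Δq_2* = 92.5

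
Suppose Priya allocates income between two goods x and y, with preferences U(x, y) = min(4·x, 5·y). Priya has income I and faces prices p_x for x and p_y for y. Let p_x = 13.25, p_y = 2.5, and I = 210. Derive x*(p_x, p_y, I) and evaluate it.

x* = 13.7705

Demand: x*(p_x,p_y,I) = 5·I/(5·p_x + 4·p_y), y* = 4·I/(5·p_x + 4·p_y).
Here 5·13.25 + 4·2.5 = 76.25, giving x* = 13.7705.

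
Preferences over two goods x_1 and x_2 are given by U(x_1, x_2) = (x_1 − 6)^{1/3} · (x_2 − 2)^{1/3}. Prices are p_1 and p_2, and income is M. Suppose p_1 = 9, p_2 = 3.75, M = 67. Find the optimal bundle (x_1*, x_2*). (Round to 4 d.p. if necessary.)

x_1* = 6.3056, x_2* = 2.7333

Let x_1' = x_1−6, x_2' = x_2−2. MRS = x_2'/x_1' = p_1/p_2.
Substituting into the budget: x_1* = 6 + 0.5·(M − 6·p_1 − 2·p_2)/p_1, and x_2* = 2 + 0.5·(…)/p_2.
Discretionary income = 67 − 6·9 − 2·3.75 = 5.5; x_1* = 6 + 0.5·5.5/9 = 6.3056; x_2* = 2 + 0.5·5.5/3.75 = 2.7333.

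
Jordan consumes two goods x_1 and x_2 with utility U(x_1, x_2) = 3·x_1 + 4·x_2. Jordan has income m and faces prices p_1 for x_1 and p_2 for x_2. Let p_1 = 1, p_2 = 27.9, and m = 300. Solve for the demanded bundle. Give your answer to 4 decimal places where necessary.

x_1* = 300, x_2* = 0

Numerically: x_1* = 300, x_2* = 0.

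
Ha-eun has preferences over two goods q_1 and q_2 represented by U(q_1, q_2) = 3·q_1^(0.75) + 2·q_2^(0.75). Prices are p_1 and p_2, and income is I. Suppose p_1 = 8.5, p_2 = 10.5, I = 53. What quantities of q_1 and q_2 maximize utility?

q_1* = 5.6439, q_2* = 0.4788

From the CES first-order condition, (3/2)·(q_2/q_1)^(0.25) = p_1/p_2.
Solve for the ratio: q_2/q_1 = [(2/3)·p_1/p_2]^(4).
Substitute q_2 = (q_2/q_1)·q_1 into the budget: q_1* = I/(p_1 + p_2·(q_2/q_1)).
Numerically q_2/q_1 = 0.084831, so q_1* = 53/(8.5 + 10.5·0.084831) = 5.6439 and q_2* = 0.084831·5.6439 = 0.4788.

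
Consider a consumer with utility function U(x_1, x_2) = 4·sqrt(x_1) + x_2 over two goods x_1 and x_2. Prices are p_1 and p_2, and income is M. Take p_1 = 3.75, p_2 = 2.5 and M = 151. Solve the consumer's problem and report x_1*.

x_1* = 1.7778

MU_x_1 = 2/√x_1, MU_x_2 = 1. Tangency: 2/√x_1 = p_1/p_2.
Thus x_1* = (2·p_2/p_1)² — independent of M — with the rest of income spent on x_2.
Plugging in: x_1* = (2·2.5/3.75)² = 1.7778.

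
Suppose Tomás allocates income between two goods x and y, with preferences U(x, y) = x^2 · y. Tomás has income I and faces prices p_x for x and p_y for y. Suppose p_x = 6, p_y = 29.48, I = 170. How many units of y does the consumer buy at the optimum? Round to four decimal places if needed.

At p_x=6, p_y=29.48, I=170: y* = 1/3·170/29.48 = 1.9222.

y* = 1.9222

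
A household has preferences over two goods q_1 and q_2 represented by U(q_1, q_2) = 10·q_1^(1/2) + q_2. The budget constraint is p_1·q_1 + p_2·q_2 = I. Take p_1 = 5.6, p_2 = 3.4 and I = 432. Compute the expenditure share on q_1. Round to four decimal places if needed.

share on q_1 = 0.1195

Thus q_1* = (5·p_2/p_1)² — independent of I — with the rest of income spent on q_2.
Plugging in: q_1* = (5·3.4/5.6)² = 9.2156, q_2* = 111.8803.
Expenditure on q_1: 5.6·9.2156 = 51.6071; share = 0.1195.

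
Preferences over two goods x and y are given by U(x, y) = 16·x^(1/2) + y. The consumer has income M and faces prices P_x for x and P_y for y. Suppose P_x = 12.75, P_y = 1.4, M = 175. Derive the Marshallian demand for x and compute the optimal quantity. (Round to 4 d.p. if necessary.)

x* = 0.7716

Utility is quasi-linear in y; the FOC for x is 8/√x = P_x/P_y.
Thus x* = (8·P_y/P_x)² — independent of M — with the rest of income spent on y.
Plugging in: x* = (8·1.4/12.75)² = 0.7716.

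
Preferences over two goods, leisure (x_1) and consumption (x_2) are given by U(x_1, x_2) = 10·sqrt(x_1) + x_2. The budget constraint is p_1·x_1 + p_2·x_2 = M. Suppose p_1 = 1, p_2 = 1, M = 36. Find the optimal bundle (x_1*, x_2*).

MU_x_1 = 5/√x_1, MU_x_2 = 1. Tangency: 5/√x_1 = p_1/p_2.
Solve: √x_1 = 5·p_2/p_1, so x_1*(p_1,p_2) = (5·p_2/p_1)², and x_2* = (M − p_1·x_1*)/p_2.
Plugging in: x_1* = (5·1/1)² = 25, x_2* = 11.

x_1* = 25, x_2* = 11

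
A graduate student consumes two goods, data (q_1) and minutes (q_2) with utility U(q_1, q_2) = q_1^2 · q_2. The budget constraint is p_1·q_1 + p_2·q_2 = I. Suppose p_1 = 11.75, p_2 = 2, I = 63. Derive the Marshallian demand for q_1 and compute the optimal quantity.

q_1* = 3.5745

Demand: q_1*(p_1,p_2,I) = 2/3·I/p_1 and q_2* = 1/3·I/p_2.
At p_1=11.75, p_2=2, I=63: q_1* = 2/3·63/11.75 = 3.5745.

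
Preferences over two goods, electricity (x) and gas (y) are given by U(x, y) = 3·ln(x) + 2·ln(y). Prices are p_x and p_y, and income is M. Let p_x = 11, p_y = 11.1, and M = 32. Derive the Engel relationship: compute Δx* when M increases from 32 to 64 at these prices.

Δx* = 1.7455

At p_x=11, p_y=11.1, M=32: x* = 0.6·32/11 = 1.7455.
At M' = 64: x* = 3.4909. Change: 3.4909 − 1.7455 = 1.7455.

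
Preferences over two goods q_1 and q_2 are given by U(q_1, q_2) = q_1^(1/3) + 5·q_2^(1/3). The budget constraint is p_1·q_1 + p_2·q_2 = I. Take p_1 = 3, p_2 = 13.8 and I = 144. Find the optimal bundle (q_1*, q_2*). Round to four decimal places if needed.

q_1* = 7.7259, q_2* = 8.7552

From the CES first-order condition, (1/5)·(q_2/q_1)^(2/3) = p_1/p_2.
Hence q_2/q_1 = (5·p_1/p_2)^(1/(2/3)), i.e. raised to the 1.5 power.
Substitute q_2 = (q_2/q_1)·q_1 into the budget: q_1* = I/(p_1 + p_2·(q_2/q_1)).
Numerically q_2/q_1 = 1.133231, so q_1* = 144/(3 + 13.8·1.133231) = 7.7259 and q_2* = 1.133231·7.7259 = 8.7552.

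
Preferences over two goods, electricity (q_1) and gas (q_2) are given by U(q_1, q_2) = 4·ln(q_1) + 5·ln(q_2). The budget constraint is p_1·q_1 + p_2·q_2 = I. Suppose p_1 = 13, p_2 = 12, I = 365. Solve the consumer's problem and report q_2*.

The MRS is (4/5)·q_2/q_1. Set MRS = p_1/p_2.
Rearranging, p_2·q_2 = (5/4)·p_1·q_1. Substituting into the budget gives p_1·q_1·(1 + (5/4)) = I.
Demand: q_1*(p_1,p_2,I) = 4/9·I/p_1 and q_2* = 5/9·I/p_2.
At p_1=13, p_2=12, I=365: q_2* = 5/9·365/12 = 16.8981.

q_2* = 16.8981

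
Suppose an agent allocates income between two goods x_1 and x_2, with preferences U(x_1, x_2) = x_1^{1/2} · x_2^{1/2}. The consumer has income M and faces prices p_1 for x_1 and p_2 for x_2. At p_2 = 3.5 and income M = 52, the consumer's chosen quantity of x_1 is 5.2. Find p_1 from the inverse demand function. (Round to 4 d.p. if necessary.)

MU_x_1/MU_x_2 = (0.5·x_2)/(0.5·x_1); tangency sets this equal to p_1/p_2.
So 0.5·p_2·x_2 = 0.5·p_1·x_1; combined with the budget, a share 0.5 of income goes to x_1.
Demand: x_1*(p_1,p_2,M) = 0.5·M/p_1 and x_2* = 0.5·M/p_2.
Set x_1* = 5.2 in the demand function and solve for p_1: p_1 = 5.

p_1 = 5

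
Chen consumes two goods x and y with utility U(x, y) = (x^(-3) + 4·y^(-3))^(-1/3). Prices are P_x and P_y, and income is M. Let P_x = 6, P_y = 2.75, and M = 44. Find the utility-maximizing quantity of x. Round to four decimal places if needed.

x* = 4.1019

With the ratio pinned down, the budget gives x* = M/(P_x + P_y·(y/x)) and y* = (y/x)·x*.
Numerically y/x = 1.718777, so x* = 44/(6 + 2.75·1.718777) = 4.1019.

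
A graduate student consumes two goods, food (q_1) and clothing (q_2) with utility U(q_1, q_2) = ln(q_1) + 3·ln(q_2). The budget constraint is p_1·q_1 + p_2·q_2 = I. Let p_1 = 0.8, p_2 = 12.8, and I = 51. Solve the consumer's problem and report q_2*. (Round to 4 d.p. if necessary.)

Demand: q_1*(p_1,p_2,I) = 0.25·I/p_1 and q_2* = 0.75·I/p_2.
At p_1=0.8, p_2=12.8, I=51: q_2* = 0.75·51/12.8 = 2.9883.

q_2* = 2.9883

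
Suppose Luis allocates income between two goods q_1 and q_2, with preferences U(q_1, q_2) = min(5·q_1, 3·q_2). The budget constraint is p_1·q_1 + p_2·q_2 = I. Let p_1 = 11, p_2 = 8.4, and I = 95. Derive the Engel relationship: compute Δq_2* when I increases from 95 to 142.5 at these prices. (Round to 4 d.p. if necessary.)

Δq_2* = 3.1667

Demand: q_1*(p_1,p_2,I) = 3·I/(3·p_1 + 5·p_2), q_2* = 5·I/(3·p_1 + 5·p_2).
Here 3·11 + 5·8.4 = 75, giving q_2* = 6.3333.
At I' = 142.5: q_2* = 9.5. Change: 9.5 − 6.3333 = 3.1667.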